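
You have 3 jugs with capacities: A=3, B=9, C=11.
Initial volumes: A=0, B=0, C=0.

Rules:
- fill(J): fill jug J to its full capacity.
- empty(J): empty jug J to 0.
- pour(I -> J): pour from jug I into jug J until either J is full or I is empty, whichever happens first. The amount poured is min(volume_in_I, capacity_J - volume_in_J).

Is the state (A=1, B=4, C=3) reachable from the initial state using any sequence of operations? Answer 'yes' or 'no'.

Answer: no

Derivation:
BFS explored all 320 reachable states.
Reachable set includes: (0,0,0), (0,0,1), (0,0,2), (0,0,3), (0,0,4), (0,0,5), (0,0,6), (0,0,7), (0,0,8), (0,0,9), (0,0,10), (0,0,11) ...
Target (A=1, B=4, C=3) not in reachable set → no.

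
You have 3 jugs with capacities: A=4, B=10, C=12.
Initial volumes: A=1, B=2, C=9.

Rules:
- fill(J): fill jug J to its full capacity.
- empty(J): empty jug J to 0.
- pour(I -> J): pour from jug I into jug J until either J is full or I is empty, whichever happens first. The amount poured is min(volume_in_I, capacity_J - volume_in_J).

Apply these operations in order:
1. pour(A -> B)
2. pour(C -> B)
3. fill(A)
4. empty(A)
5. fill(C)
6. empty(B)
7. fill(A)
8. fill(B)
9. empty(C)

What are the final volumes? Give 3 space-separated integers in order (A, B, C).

Step 1: pour(A -> B) -> (A=0 B=3 C=9)
Step 2: pour(C -> B) -> (A=0 B=10 C=2)
Step 3: fill(A) -> (A=4 B=10 C=2)
Step 4: empty(A) -> (A=0 B=10 C=2)
Step 5: fill(C) -> (A=0 B=10 C=12)
Step 6: empty(B) -> (A=0 B=0 C=12)
Step 7: fill(A) -> (A=4 B=0 C=12)
Step 8: fill(B) -> (A=4 B=10 C=12)
Step 9: empty(C) -> (A=4 B=10 C=0)

Answer: 4 10 0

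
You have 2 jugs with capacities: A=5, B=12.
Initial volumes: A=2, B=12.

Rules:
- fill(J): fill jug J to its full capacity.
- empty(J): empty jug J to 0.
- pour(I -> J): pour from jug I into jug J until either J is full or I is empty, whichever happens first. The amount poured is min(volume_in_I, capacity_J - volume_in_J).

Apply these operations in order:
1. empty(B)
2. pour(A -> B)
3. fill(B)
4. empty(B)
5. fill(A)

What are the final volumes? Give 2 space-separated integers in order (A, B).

Step 1: empty(B) -> (A=2 B=0)
Step 2: pour(A -> B) -> (A=0 B=2)
Step 3: fill(B) -> (A=0 B=12)
Step 4: empty(B) -> (A=0 B=0)
Step 5: fill(A) -> (A=5 B=0)

Answer: 5 0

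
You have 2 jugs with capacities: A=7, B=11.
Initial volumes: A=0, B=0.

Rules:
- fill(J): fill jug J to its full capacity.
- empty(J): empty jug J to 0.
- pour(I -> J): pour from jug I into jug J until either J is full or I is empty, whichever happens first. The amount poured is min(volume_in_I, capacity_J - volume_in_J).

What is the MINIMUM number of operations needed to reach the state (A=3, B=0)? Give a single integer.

BFS from (A=0, B=0). One shortest path:
  1. fill(A) -> (A=7 B=0)
  2. pour(A -> B) -> (A=0 B=7)
  3. fill(A) -> (A=7 B=7)
  4. pour(A -> B) -> (A=3 B=11)
  5. empty(B) -> (A=3 B=0)
Reached target in 5 moves.

Answer: 5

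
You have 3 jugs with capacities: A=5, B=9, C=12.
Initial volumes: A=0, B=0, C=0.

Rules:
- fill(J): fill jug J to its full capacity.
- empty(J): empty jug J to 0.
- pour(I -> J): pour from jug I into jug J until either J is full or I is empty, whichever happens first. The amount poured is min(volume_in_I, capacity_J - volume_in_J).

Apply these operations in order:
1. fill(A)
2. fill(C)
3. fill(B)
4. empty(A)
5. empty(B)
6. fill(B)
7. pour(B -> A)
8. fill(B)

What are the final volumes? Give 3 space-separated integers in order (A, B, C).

Answer: 5 9 12

Derivation:
Step 1: fill(A) -> (A=5 B=0 C=0)
Step 2: fill(C) -> (A=5 B=0 C=12)
Step 3: fill(B) -> (A=5 B=9 C=12)
Step 4: empty(A) -> (A=0 B=9 C=12)
Step 5: empty(B) -> (A=0 B=0 C=12)
Step 6: fill(B) -> (A=0 B=9 C=12)
Step 7: pour(B -> A) -> (A=5 B=4 C=12)
Step 8: fill(B) -> (A=5 B=9 C=12)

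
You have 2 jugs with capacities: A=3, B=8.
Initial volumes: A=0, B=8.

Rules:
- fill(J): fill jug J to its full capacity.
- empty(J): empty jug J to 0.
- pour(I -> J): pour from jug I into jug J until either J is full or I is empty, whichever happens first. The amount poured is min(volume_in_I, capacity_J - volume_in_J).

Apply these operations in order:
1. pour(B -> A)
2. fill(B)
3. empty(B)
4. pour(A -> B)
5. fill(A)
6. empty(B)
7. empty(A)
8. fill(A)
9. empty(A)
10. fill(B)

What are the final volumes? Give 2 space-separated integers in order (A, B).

Answer: 0 8

Derivation:
Step 1: pour(B -> A) -> (A=3 B=5)
Step 2: fill(B) -> (A=3 B=8)
Step 3: empty(B) -> (A=3 B=0)
Step 4: pour(A -> B) -> (A=0 B=3)
Step 5: fill(A) -> (A=3 B=3)
Step 6: empty(B) -> (A=3 B=0)
Step 7: empty(A) -> (A=0 B=0)
Step 8: fill(A) -> (A=3 B=0)
Step 9: empty(A) -> (A=0 B=0)
Step 10: fill(B) -> (A=0 B=8)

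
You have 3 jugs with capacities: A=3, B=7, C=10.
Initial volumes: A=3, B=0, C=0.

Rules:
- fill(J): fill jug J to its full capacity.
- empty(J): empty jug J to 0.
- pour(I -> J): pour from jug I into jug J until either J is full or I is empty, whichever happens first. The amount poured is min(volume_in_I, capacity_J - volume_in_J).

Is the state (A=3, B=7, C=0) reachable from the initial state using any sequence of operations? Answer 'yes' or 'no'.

Answer: yes

Derivation:
BFS from (A=3, B=0, C=0):
  1. fill(B) -> (A=3 B=7 C=0)
Target reached → yes.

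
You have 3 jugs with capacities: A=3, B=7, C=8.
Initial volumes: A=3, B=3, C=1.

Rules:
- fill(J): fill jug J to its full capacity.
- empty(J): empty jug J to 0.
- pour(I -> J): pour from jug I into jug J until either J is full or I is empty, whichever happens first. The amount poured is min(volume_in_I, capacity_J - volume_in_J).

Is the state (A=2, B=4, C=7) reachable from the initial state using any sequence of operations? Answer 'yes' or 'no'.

Answer: no

Derivation:
BFS explored all 204 reachable states.
Reachable set includes: (0,0,0), (0,0,1), (0,0,2), (0,0,3), (0,0,4), (0,0,5), (0,0,6), (0,0,7), (0,0,8), (0,1,0), (0,1,1), (0,1,2) ...
Target (A=2, B=4, C=7) not in reachable set → no.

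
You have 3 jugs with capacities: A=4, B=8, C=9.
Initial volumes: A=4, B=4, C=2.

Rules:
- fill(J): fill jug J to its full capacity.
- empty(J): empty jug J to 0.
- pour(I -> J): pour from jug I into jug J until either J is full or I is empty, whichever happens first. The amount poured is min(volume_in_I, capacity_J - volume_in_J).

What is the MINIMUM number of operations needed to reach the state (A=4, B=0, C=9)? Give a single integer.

BFS from (A=4, B=4, C=2). One shortest path:
  1. empty(B) -> (A=4 B=0 C=2)
  2. fill(C) -> (A=4 B=0 C=9)
Reached target in 2 moves.

Answer: 2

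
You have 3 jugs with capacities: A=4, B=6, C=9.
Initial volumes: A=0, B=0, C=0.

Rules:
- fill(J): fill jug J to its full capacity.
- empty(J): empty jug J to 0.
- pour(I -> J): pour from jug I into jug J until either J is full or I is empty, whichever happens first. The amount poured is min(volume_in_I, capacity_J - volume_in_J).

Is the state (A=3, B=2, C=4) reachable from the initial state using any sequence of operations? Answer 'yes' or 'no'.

Answer: no

Derivation:
BFS explored all 230 reachable states.
Reachable set includes: (0,0,0), (0,0,1), (0,0,2), (0,0,3), (0,0,4), (0,0,5), (0,0,6), (0,0,7), (0,0,8), (0,0,9), (0,1,0), (0,1,1) ...
Target (A=3, B=2, C=4) not in reachable set → no.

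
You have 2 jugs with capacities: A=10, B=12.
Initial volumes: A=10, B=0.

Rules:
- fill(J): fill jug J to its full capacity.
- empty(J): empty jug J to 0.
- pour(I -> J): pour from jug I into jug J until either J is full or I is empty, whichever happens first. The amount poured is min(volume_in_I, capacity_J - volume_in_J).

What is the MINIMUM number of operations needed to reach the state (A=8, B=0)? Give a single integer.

BFS from (A=10, B=0). One shortest path:
  1. pour(A -> B) -> (A=0 B=10)
  2. fill(A) -> (A=10 B=10)
  3. pour(A -> B) -> (A=8 B=12)
  4. empty(B) -> (A=8 B=0)
Reached target in 4 moves.

Answer: 4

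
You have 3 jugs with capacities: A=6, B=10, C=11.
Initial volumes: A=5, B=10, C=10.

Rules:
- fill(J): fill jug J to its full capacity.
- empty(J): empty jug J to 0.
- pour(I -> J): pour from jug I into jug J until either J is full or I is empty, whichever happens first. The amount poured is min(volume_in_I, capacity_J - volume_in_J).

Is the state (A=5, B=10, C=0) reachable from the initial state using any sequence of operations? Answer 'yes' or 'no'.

BFS from (A=5, B=10, C=10):
  1. empty(C) -> (A=5 B=10 C=0)
Target reached → yes.

Answer: yes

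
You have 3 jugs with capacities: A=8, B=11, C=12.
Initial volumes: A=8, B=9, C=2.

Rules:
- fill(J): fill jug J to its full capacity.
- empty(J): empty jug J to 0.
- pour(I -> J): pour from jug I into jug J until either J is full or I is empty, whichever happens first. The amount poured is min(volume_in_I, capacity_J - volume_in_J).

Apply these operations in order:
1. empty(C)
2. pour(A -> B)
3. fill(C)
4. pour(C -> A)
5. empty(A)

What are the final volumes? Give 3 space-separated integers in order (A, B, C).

Answer: 0 11 10

Derivation:
Step 1: empty(C) -> (A=8 B=9 C=0)
Step 2: pour(A -> B) -> (A=6 B=11 C=0)
Step 3: fill(C) -> (A=6 B=11 C=12)
Step 4: pour(C -> A) -> (A=8 B=11 C=10)
Step 5: empty(A) -> (A=0 B=11 C=10)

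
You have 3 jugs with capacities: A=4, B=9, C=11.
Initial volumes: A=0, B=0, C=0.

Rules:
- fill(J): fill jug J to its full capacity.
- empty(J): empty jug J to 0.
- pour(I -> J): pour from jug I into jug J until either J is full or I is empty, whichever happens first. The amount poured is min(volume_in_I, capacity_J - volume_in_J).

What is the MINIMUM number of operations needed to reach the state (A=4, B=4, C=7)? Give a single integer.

Answer: 4

Derivation:
BFS from (A=0, B=0, C=0). One shortest path:
  1. fill(A) -> (A=4 B=0 C=0)
  2. fill(C) -> (A=4 B=0 C=11)
  3. pour(A -> B) -> (A=0 B=4 C=11)
  4. pour(C -> A) -> (A=4 B=4 C=7)
Reached target in 4 moves.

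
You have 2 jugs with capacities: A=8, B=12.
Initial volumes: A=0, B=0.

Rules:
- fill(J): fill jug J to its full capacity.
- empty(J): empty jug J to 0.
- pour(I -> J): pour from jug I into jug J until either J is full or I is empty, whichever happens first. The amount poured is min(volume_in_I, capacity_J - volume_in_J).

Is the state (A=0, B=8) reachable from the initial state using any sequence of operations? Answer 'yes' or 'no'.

Answer: yes

Derivation:
BFS from (A=0, B=0):
  1. fill(A) -> (A=8 B=0)
  2. pour(A -> B) -> (A=0 B=8)
Target reached → yes.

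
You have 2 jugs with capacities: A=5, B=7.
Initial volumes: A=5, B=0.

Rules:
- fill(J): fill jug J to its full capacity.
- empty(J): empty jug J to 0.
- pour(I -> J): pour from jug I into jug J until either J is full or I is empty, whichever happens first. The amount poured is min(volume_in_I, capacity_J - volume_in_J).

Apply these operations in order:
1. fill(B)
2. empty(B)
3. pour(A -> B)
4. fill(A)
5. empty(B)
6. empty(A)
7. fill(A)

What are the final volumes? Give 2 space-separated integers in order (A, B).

Step 1: fill(B) -> (A=5 B=7)
Step 2: empty(B) -> (A=5 B=0)
Step 3: pour(A -> B) -> (A=0 B=5)
Step 4: fill(A) -> (A=5 B=5)
Step 5: empty(B) -> (A=5 B=0)
Step 6: empty(A) -> (A=0 B=0)
Step 7: fill(A) -> (A=5 B=0)

Answer: 5 0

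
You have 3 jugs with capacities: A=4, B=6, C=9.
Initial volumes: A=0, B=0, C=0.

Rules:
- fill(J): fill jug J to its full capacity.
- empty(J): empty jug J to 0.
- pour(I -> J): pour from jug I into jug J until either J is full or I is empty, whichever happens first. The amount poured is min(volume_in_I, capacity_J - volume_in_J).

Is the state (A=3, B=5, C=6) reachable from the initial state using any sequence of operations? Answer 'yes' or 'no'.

Answer: no

Derivation:
BFS explored all 230 reachable states.
Reachable set includes: (0,0,0), (0,0,1), (0,0,2), (0,0,3), (0,0,4), (0,0,5), (0,0,6), (0,0,7), (0,0,8), (0,0,9), (0,1,0), (0,1,1) ...
Target (A=3, B=5, C=6) not in reachable set → no.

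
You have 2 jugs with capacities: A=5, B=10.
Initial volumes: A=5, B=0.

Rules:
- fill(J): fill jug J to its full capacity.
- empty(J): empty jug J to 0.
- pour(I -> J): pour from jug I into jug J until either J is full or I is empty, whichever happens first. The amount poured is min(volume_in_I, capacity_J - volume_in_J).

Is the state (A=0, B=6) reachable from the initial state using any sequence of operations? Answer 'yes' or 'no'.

BFS explored all 6 reachable states.
Reachable set includes: (0,0), (0,5), (0,10), (5,0), (5,5), (5,10)
Target (A=0, B=6) not in reachable set → no.

Answer: no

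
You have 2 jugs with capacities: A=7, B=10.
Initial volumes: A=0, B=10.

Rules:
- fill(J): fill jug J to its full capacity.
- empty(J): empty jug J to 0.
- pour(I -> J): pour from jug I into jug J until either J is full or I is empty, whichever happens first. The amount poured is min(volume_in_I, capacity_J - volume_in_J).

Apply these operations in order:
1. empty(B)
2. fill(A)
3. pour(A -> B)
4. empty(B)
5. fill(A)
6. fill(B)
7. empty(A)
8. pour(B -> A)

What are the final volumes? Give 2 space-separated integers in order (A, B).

Step 1: empty(B) -> (A=0 B=0)
Step 2: fill(A) -> (A=7 B=0)
Step 3: pour(A -> B) -> (A=0 B=7)
Step 4: empty(B) -> (A=0 B=0)
Step 5: fill(A) -> (A=7 B=0)
Step 6: fill(B) -> (A=7 B=10)
Step 7: empty(A) -> (A=0 B=10)
Step 8: pour(B -> A) -> (A=7 B=3)

Answer: 7 3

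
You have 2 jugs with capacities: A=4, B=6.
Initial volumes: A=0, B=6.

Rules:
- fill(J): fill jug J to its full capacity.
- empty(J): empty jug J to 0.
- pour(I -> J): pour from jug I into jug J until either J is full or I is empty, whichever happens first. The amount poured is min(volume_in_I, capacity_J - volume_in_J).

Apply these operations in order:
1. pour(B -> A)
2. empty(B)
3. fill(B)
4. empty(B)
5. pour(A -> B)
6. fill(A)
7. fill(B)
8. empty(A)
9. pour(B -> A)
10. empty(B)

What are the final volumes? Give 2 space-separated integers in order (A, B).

Answer: 4 0

Derivation:
Step 1: pour(B -> A) -> (A=4 B=2)
Step 2: empty(B) -> (A=4 B=0)
Step 3: fill(B) -> (A=4 B=6)
Step 4: empty(B) -> (A=4 B=0)
Step 5: pour(A -> B) -> (A=0 B=4)
Step 6: fill(A) -> (A=4 B=4)
Step 7: fill(B) -> (A=4 B=6)
Step 8: empty(A) -> (A=0 B=6)
Step 9: pour(B -> A) -> (A=4 B=2)
Step 10: empty(B) -> (A=4 B=0)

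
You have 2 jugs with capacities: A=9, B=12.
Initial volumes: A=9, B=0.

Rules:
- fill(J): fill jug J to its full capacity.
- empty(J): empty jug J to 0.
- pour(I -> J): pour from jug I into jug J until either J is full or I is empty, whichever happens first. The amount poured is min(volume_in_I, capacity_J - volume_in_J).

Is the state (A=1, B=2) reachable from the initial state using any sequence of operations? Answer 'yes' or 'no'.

Answer: no

Derivation:
BFS explored all 14 reachable states.
Reachable set includes: (0,0), (0,3), (0,6), (0,9), (0,12), (3,0), (3,12), (6,0), (6,12), (9,0), (9,3), (9,6) ...
Target (A=1, B=2) not in reachable set → no.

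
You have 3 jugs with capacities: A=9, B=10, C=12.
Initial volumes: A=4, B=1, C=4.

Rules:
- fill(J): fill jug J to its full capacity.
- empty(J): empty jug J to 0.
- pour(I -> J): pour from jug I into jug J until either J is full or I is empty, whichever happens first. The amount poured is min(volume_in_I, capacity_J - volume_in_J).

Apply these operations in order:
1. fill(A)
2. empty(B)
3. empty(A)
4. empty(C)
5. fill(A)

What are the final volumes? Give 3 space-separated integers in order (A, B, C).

Answer: 9 0 0

Derivation:
Step 1: fill(A) -> (A=9 B=1 C=4)
Step 2: empty(B) -> (A=9 B=0 C=4)
Step 3: empty(A) -> (A=0 B=0 C=4)
Step 4: empty(C) -> (A=0 B=0 C=0)
Step 5: fill(A) -> (A=9 B=0 C=0)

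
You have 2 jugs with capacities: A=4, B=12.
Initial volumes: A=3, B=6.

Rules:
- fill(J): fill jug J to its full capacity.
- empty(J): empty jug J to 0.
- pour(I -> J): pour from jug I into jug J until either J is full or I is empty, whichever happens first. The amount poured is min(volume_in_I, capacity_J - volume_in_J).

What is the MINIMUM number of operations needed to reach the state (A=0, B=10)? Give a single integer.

Answer: 2

Derivation:
BFS from (A=3, B=6). One shortest path:
  1. fill(A) -> (A=4 B=6)
  2. pour(A -> B) -> (A=0 B=10)
Reached target in 2 moves.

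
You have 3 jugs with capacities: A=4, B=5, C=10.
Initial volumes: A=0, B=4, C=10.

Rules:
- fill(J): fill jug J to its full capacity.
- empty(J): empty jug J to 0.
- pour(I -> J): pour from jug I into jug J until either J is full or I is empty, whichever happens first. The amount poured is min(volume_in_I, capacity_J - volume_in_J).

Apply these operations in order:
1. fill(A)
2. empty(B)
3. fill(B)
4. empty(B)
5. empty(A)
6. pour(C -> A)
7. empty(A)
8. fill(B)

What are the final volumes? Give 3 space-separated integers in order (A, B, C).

Step 1: fill(A) -> (A=4 B=4 C=10)
Step 2: empty(B) -> (A=4 B=0 C=10)
Step 3: fill(B) -> (A=4 B=5 C=10)
Step 4: empty(B) -> (A=4 B=0 C=10)
Step 5: empty(A) -> (A=0 B=0 C=10)
Step 6: pour(C -> A) -> (A=4 B=0 C=6)
Step 7: empty(A) -> (A=0 B=0 C=6)
Step 8: fill(B) -> (A=0 B=5 C=6)

Answer: 0 5 6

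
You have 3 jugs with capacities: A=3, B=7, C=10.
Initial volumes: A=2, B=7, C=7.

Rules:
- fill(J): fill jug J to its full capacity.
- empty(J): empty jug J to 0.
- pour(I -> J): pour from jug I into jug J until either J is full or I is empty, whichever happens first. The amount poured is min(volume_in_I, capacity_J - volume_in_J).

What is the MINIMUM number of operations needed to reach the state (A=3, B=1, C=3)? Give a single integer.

BFS from (A=2, B=7, C=7). One shortest path:
  1. fill(A) -> (A=3 B=7 C=7)
  2. pour(B -> C) -> (A=3 B=4 C=10)
  3. empty(C) -> (A=3 B=4 C=0)
  4. pour(A -> C) -> (A=0 B=4 C=3)
  5. pour(B -> A) -> (A=3 B=1 C=3)
Reached target in 5 moves.

Answer: 5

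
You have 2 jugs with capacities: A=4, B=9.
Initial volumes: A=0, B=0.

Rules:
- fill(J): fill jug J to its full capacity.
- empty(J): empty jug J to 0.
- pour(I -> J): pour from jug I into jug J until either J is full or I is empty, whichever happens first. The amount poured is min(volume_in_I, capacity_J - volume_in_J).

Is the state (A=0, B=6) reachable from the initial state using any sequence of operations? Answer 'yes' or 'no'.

BFS from (A=0, B=0):
  1. fill(B) -> (A=0 B=9)
  2. pour(B -> A) -> (A=4 B=5)
  3. empty(A) -> (A=0 B=5)
  4. pour(B -> A) -> (A=4 B=1)
  5. empty(A) -> (A=0 B=1)
  6. pour(B -> A) -> (A=1 B=0)
  7. fill(B) -> (A=1 B=9)
  8. pour(B -> A) -> (A=4 B=6)
  9. empty(A) -> (A=0 B=6)
Target reached → yes.

Answer: yes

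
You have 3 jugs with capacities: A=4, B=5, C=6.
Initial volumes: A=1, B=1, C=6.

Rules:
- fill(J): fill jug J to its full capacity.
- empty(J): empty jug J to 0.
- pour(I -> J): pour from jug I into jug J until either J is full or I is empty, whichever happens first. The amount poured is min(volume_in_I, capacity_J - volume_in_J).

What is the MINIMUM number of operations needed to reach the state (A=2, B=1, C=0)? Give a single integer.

Answer: 4

Derivation:
BFS from (A=1, B=1, C=6). One shortest path:
  1. empty(A) -> (A=0 B=1 C=6)
  2. pour(C -> A) -> (A=4 B=1 C=2)
  3. empty(A) -> (A=0 B=1 C=2)
  4. pour(C -> A) -> (A=2 B=1 C=0)
Reached target in 4 moves.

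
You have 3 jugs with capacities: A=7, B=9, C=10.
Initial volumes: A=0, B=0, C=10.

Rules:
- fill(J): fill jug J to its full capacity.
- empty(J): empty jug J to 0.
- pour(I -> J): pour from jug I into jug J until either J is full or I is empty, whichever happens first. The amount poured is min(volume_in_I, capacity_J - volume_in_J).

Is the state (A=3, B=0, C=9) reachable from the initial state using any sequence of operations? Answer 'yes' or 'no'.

Answer: yes

Derivation:
BFS from (A=0, B=0, C=10):
  1. fill(B) -> (A=0 B=9 C=10)
  2. pour(C -> A) -> (A=7 B=9 C=3)
  3. empty(A) -> (A=0 B=9 C=3)
  4. pour(C -> A) -> (A=3 B=9 C=0)
  5. pour(B -> C) -> (A=3 B=0 C=9)
Target reached → yes.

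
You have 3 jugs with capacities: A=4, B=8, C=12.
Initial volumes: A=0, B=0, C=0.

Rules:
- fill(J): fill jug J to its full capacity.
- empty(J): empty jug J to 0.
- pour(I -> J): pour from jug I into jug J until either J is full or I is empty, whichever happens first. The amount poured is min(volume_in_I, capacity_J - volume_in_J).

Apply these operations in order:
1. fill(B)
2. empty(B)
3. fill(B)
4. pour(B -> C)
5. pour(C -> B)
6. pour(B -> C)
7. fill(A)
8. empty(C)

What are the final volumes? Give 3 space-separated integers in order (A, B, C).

Answer: 4 0 0

Derivation:
Step 1: fill(B) -> (A=0 B=8 C=0)
Step 2: empty(B) -> (A=0 B=0 C=0)
Step 3: fill(B) -> (A=0 B=8 C=0)
Step 4: pour(B -> C) -> (A=0 B=0 C=8)
Step 5: pour(C -> B) -> (A=0 B=8 C=0)
Step 6: pour(B -> C) -> (A=0 B=0 C=8)
Step 7: fill(A) -> (A=4 B=0 C=8)
Step 8: empty(C) -> (A=4 B=0 C=0)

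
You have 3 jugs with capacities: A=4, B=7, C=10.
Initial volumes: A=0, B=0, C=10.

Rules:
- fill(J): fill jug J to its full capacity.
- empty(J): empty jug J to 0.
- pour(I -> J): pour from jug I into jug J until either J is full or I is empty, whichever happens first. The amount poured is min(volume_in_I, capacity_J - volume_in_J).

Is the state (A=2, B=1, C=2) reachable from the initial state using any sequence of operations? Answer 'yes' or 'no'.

BFS explored all 278 reachable states.
Reachable set includes: (0,0,0), (0,0,1), (0,0,2), (0,0,3), (0,0,4), (0,0,5), (0,0,6), (0,0,7), (0,0,8), (0,0,9), (0,0,10), (0,1,0) ...
Target (A=2, B=1, C=2) not in reachable set → no.

Answer: no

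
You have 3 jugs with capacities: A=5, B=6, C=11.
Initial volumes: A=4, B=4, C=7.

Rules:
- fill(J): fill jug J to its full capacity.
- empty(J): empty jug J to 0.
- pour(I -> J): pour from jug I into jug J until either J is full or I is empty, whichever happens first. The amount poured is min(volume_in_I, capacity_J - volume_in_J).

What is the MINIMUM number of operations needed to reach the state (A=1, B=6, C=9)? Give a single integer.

BFS from (A=4, B=4, C=7). One shortest path:
  1. fill(A) -> (A=5 B=4 C=7)
  2. pour(A -> C) -> (A=1 B=4 C=11)
  3. pour(C -> B) -> (A=1 B=6 C=9)
Reached target in 3 moves.

Answer: 3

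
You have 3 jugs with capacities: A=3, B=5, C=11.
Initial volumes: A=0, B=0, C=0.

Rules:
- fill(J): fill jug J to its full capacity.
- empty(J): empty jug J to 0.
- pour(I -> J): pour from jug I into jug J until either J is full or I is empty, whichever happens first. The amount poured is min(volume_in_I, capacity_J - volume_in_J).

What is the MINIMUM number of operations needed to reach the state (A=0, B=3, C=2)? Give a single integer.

Answer: 4

Derivation:
BFS from (A=0, B=0, C=0). One shortest path:
  1. fill(B) -> (A=0 B=5 C=0)
  2. pour(B -> A) -> (A=3 B=2 C=0)
  3. pour(B -> C) -> (A=3 B=0 C=2)
  4. pour(A -> B) -> (A=0 B=3 C=2)
Reached target in 4 moves.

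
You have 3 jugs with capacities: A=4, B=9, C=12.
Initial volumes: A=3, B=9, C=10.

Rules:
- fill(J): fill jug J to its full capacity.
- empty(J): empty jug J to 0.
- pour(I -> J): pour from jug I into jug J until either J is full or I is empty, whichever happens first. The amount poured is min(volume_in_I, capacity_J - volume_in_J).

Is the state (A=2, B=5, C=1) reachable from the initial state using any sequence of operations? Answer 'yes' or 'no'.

Answer: no

Derivation:
BFS explored all 386 reachable states.
Reachable set includes: (0,0,0), (0,0,1), (0,0,2), (0,0,3), (0,0,4), (0,0,5), (0,0,6), (0,0,7), (0,0,8), (0,0,9), (0,0,10), (0,0,11) ...
Target (A=2, B=5, C=1) not in reachable set → no.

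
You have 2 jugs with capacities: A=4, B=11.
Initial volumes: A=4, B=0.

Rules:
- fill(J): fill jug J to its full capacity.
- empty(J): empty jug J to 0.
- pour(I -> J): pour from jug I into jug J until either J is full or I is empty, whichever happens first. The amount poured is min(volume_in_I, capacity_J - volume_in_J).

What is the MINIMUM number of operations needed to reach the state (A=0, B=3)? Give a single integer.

Answer: 6

Derivation:
BFS from (A=4, B=0). One shortest path:
  1. empty(A) -> (A=0 B=0)
  2. fill(B) -> (A=0 B=11)
  3. pour(B -> A) -> (A=4 B=7)
  4. empty(A) -> (A=0 B=7)
  5. pour(B -> A) -> (A=4 B=3)
  6. empty(A) -> (A=0 B=3)
Reached target in 6 moves.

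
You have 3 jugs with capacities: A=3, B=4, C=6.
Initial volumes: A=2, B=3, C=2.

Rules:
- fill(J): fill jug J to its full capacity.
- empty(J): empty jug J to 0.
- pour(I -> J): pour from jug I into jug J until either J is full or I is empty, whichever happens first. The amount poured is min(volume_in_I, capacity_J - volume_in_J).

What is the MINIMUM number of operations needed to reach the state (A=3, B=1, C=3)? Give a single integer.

Answer: 3

Derivation:
BFS from (A=2, B=3, C=2). One shortest path:
  1. pour(A -> B) -> (A=1 B=4 C=2)
  2. pour(A -> C) -> (A=0 B=4 C=3)
  3. pour(B -> A) -> (A=3 B=1 C=3)
Reached target in 3 moves.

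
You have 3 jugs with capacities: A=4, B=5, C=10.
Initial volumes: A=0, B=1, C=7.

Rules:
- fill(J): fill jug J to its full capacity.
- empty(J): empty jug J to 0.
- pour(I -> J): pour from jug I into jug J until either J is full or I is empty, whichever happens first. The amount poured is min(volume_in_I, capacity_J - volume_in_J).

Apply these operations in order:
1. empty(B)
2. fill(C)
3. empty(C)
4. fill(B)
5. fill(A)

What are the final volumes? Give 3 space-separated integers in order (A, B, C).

Answer: 4 5 0

Derivation:
Step 1: empty(B) -> (A=0 B=0 C=7)
Step 2: fill(C) -> (A=0 B=0 C=10)
Step 3: empty(C) -> (A=0 B=0 C=0)
Step 4: fill(B) -> (A=0 B=5 C=0)
Step 5: fill(A) -> (A=4 B=5 C=0)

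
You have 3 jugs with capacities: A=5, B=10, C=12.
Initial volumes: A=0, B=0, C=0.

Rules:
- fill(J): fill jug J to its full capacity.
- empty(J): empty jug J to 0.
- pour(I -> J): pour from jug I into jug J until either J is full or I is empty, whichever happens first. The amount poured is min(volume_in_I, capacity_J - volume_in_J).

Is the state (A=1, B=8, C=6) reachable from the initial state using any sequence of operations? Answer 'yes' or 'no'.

BFS explored all 462 reachable states.
Reachable set includes: (0,0,0), (0,0,1), (0,0,2), (0,0,3), (0,0,4), (0,0,5), (0,0,6), (0,0,7), (0,0,8), (0,0,9), (0,0,10), (0,0,11) ...
Target (A=1, B=8, C=6) not in reachable set → no.

Answer: no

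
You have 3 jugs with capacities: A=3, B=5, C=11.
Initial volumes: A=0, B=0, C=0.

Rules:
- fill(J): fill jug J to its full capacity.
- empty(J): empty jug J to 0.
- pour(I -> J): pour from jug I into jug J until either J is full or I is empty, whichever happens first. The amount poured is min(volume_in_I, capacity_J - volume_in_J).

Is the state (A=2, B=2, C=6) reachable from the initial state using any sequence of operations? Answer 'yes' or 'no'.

BFS explored all 208 reachable states.
Reachable set includes: (0,0,0), (0,0,1), (0,0,2), (0,0,3), (0,0,4), (0,0,5), (0,0,6), (0,0,7), (0,0,8), (0,0,9), (0,0,10), (0,0,11) ...
Target (A=2, B=2, C=6) not in reachable set → no.

Answer: no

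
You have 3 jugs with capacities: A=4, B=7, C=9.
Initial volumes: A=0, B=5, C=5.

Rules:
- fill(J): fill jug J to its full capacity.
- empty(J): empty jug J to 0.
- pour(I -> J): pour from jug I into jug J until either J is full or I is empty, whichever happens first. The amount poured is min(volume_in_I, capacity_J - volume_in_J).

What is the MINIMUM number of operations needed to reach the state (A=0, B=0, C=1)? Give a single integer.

BFS from (A=0, B=5, C=5). One shortest path:
  1. empty(B) -> (A=0 B=0 C=5)
  2. pour(C -> A) -> (A=4 B=0 C=1)
  3. empty(A) -> (A=0 B=0 C=1)
Reached target in 3 moves.

Answer: 3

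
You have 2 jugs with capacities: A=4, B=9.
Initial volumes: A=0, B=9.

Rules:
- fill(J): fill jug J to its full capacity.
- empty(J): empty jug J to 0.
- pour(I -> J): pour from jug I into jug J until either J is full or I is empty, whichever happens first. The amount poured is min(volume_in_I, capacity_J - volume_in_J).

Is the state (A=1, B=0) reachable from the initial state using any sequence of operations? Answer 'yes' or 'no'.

Answer: yes

Derivation:
BFS from (A=0, B=9):
  1. pour(B -> A) -> (A=4 B=5)
  2. empty(A) -> (A=0 B=5)
  3. pour(B -> A) -> (A=4 B=1)
  4. empty(A) -> (A=0 B=1)
  5. pour(B -> A) -> (A=1 B=0)
Target reached → yes.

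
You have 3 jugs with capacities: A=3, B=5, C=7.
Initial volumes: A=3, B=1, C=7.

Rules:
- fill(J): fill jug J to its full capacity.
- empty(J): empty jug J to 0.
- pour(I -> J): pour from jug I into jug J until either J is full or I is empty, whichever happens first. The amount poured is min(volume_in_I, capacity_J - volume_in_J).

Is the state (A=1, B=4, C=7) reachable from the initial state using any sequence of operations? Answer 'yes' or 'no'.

Answer: yes

Derivation:
BFS from (A=3, B=1, C=7):
  1. empty(A) -> (A=0 B=1 C=7)
  2. pour(C -> A) -> (A=3 B=1 C=4)
  3. empty(A) -> (A=0 B=1 C=4)
  4. pour(B -> A) -> (A=1 B=0 C=4)
  5. pour(C -> B) -> (A=1 B=4 C=0)
  6. fill(C) -> (A=1 B=4 C=7)
Target reached → yes.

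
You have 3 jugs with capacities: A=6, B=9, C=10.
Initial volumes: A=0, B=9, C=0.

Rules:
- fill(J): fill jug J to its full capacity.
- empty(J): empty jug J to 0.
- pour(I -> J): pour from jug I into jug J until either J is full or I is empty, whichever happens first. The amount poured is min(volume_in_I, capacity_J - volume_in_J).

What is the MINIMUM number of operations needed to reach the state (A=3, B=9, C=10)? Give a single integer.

Answer: 5

Derivation:
BFS from (A=0, B=9, C=0). One shortest path:
  1. fill(C) -> (A=0 B=9 C=10)
  2. pour(B -> A) -> (A=6 B=3 C=10)
  3. empty(A) -> (A=0 B=3 C=10)
  4. pour(B -> A) -> (A=3 B=0 C=10)
  5. fill(B) -> (A=3 B=9 C=10)
Reached target in 5 moves.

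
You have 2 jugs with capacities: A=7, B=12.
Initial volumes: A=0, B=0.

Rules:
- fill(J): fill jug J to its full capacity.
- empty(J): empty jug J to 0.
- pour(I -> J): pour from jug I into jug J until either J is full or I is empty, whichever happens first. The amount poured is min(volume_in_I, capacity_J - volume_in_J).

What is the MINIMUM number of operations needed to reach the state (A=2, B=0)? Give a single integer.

Answer: 5

Derivation:
BFS from (A=0, B=0). One shortest path:
  1. fill(A) -> (A=7 B=0)
  2. pour(A -> B) -> (A=0 B=7)
  3. fill(A) -> (A=7 B=7)
  4. pour(A -> B) -> (A=2 B=12)
  5. empty(B) -> (A=2 B=0)
Reached target in 5 moves.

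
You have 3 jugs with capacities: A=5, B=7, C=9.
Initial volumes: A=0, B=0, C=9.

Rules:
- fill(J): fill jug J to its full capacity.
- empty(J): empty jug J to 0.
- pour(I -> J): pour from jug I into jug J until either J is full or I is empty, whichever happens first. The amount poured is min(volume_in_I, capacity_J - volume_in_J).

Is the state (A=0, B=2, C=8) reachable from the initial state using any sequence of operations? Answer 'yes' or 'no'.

BFS from (A=0, B=0, C=9):
  1. fill(A) -> (A=5 B=0 C=9)
  2. empty(C) -> (A=5 B=0 C=0)
  3. pour(A -> B) -> (A=0 B=5 C=0)
  4. fill(A) -> (A=5 B=5 C=0)
  5. pour(A -> B) -> (A=3 B=7 C=0)
  6. pour(A -> C) -> (A=0 B=7 C=3)
  7. pour(B -> A) -> (A=5 B=2 C=3)
  8. pour(A -> C) -> (A=0 B=2 C=8)
Target reached → yes.

Answer: yes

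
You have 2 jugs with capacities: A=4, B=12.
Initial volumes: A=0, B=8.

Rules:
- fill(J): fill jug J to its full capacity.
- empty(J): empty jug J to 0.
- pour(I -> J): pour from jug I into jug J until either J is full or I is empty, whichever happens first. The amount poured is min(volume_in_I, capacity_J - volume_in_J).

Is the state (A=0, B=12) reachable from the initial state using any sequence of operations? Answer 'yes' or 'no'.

BFS from (A=0, B=8):
  1. fill(B) -> (A=0 B=12)
Target reached → yes.

Answer: yes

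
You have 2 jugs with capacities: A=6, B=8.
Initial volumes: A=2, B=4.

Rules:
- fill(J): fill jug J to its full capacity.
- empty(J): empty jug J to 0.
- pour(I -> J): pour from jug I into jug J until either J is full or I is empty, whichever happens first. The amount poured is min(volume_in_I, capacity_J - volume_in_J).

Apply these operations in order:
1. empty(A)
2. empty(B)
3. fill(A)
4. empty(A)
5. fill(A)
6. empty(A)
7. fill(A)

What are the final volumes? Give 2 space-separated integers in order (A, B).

Step 1: empty(A) -> (A=0 B=4)
Step 2: empty(B) -> (A=0 B=0)
Step 3: fill(A) -> (A=6 B=0)
Step 4: empty(A) -> (A=0 B=0)
Step 5: fill(A) -> (A=6 B=0)
Step 6: empty(A) -> (A=0 B=0)
Step 7: fill(A) -> (A=6 B=0)

Answer: 6 0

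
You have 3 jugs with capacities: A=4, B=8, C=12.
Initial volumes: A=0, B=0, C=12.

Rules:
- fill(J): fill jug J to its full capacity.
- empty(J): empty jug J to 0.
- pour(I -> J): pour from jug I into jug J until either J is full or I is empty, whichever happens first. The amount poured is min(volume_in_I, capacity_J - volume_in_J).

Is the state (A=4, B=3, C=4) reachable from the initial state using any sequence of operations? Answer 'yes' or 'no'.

Answer: no

Derivation:
BFS explored all 24 reachable states.
Reachable set includes: (0,0,0), (0,0,4), (0,0,8), (0,0,12), (0,4,0), (0,4,4), (0,4,8), (0,4,12), (0,8,0), (0,8,4), (0,8,8), (0,8,12) ...
Target (A=4, B=3, C=4) not in reachable set → no.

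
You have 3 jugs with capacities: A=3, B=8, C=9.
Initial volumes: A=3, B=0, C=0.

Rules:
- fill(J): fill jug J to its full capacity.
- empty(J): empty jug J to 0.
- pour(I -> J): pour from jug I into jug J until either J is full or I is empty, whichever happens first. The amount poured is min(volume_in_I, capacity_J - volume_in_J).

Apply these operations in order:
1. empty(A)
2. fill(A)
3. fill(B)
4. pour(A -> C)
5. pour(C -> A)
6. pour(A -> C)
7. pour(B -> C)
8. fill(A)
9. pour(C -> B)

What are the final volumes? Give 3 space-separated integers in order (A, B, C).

Answer: 3 8 3

Derivation:
Step 1: empty(A) -> (A=0 B=0 C=0)
Step 2: fill(A) -> (A=3 B=0 C=0)
Step 3: fill(B) -> (A=3 B=8 C=0)
Step 4: pour(A -> C) -> (A=0 B=8 C=3)
Step 5: pour(C -> A) -> (A=3 B=8 C=0)
Step 6: pour(A -> C) -> (A=0 B=8 C=3)
Step 7: pour(B -> C) -> (A=0 B=2 C=9)
Step 8: fill(A) -> (A=3 B=2 C=9)
Step 9: pour(C -> B) -> (A=3 B=8 C=3)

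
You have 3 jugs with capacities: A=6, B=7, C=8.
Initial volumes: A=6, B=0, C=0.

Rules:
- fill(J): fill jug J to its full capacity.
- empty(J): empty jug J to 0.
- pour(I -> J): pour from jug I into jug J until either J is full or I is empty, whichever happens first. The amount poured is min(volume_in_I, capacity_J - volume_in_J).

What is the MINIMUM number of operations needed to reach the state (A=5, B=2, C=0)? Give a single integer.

BFS from (A=6, B=0, C=0). One shortest path:
  1. fill(C) -> (A=6 B=0 C=8)
  2. pour(A -> B) -> (A=0 B=6 C=8)
  3. pour(C -> A) -> (A=6 B=6 C=2)
  4. pour(A -> B) -> (A=5 B=7 C=2)
  5. empty(B) -> (A=5 B=0 C=2)
  6. pour(C -> B) -> (A=5 B=2 C=0)
Reached target in 6 moves.

Answer: 6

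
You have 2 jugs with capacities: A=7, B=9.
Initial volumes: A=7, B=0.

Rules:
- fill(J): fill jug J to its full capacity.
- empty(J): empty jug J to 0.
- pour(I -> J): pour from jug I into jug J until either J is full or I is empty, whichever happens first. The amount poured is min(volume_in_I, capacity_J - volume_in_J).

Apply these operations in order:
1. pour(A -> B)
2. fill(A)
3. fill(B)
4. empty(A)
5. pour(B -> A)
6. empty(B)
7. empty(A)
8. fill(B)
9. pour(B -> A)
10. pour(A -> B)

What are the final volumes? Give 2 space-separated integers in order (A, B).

Step 1: pour(A -> B) -> (A=0 B=7)
Step 2: fill(A) -> (A=7 B=7)
Step 3: fill(B) -> (A=7 B=9)
Step 4: empty(A) -> (A=0 B=9)
Step 5: pour(B -> A) -> (A=7 B=2)
Step 6: empty(B) -> (A=7 B=0)
Step 7: empty(A) -> (A=0 B=0)
Step 8: fill(B) -> (A=0 B=9)
Step 9: pour(B -> A) -> (A=7 B=2)
Step 10: pour(A -> B) -> (A=0 B=9)

Answer: 0 9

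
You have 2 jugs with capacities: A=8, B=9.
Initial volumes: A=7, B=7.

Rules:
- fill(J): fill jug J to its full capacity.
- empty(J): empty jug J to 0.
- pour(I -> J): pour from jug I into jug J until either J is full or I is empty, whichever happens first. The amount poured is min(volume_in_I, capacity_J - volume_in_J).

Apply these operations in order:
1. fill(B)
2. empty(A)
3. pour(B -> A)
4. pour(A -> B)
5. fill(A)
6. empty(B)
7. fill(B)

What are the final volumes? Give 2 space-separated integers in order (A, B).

Answer: 8 9

Derivation:
Step 1: fill(B) -> (A=7 B=9)
Step 2: empty(A) -> (A=0 B=9)
Step 3: pour(B -> A) -> (A=8 B=1)
Step 4: pour(A -> B) -> (A=0 B=9)
Step 5: fill(A) -> (A=8 B=9)
Step 6: empty(B) -> (A=8 B=0)
Step 7: fill(B) -> (A=8 B=9)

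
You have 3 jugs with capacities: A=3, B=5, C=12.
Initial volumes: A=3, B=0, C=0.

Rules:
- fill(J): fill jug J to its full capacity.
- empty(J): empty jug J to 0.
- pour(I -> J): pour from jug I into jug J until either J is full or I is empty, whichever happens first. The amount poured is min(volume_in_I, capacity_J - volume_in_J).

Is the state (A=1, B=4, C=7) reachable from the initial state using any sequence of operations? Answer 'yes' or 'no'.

BFS explored all 224 reachable states.
Reachable set includes: (0,0,0), (0,0,1), (0,0,2), (0,0,3), (0,0,4), (0,0,5), (0,0,6), (0,0,7), (0,0,8), (0,0,9), (0,0,10), (0,0,11) ...
Target (A=1, B=4, C=7) not in reachable set → no.

Answer: no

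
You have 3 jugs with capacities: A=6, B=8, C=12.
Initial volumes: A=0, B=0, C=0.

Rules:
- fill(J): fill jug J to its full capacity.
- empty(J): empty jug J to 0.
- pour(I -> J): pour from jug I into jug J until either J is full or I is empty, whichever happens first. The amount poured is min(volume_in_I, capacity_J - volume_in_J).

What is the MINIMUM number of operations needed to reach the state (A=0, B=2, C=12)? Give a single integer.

Answer: 4

Derivation:
BFS from (A=0, B=0, C=0). One shortest path:
  1. fill(A) -> (A=6 B=0 C=0)
  2. fill(B) -> (A=6 B=8 C=0)
  3. pour(A -> C) -> (A=0 B=8 C=6)
  4. pour(B -> C) -> (A=0 B=2 C=12)
Reached target in 4 moves.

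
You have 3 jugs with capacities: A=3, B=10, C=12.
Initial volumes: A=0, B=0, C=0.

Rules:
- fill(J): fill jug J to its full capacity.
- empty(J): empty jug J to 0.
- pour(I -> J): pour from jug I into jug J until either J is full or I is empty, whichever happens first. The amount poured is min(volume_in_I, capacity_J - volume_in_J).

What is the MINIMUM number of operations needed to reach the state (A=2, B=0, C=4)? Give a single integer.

BFS from (A=0, B=0, C=0). One shortest path:
  1. fill(C) -> (A=0 B=0 C=12)
  2. pour(C -> B) -> (A=0 B=10 C=2)
  3. pour(B -> A) -> (A=3 B=7 C=2)
  4. empty(A) -> (A=0 B=7 C=2)
  5. pour(B -> A) -> (A=3 B=4 C=2)
  6. empty(A) -> (A=0 B=4 C=2)
  7. pour(C -> A) -> (A=2 B=4 C=0)
  8. pour(B -> C) -> (A=2 B=0 C=4)
Reached target in 8 moves.

Answer: 8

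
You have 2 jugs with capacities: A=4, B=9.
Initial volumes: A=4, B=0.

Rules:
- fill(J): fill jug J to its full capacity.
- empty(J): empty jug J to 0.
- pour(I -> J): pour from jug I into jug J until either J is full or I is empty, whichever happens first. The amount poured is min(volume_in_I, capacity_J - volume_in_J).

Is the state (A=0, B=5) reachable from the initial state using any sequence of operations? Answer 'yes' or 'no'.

BFS from (A=4, B=0):
  1. empty(A) -> (A=0 B=0)
  2. fill(B) -> (A=0 B=9)
  3. pour(B -> A) -> (A=4 B=5)
  4. empty(A) -> (A=0 B=5)
Target reached → yes.

Answer: yes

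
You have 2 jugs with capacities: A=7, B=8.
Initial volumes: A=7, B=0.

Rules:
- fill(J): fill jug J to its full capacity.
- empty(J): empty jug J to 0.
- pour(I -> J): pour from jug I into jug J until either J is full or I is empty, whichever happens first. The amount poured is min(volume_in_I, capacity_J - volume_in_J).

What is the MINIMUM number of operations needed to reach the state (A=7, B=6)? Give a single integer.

BFS from (A=7, B=0). One shortest path:
  1. pour(A -> B) -> (A=0 B=7)
  2. fill(A) -> (A=7 B=7)
  3. pour(A -> B) -> (A=6 B=8)
  4. empty(B) -> (A=6 B=0)
  5. pour(A -> B) -> (A=0 B=6)
  6. fill(A) -> (A=7 B=6)
Reached target in 6 moves.

Answer: 6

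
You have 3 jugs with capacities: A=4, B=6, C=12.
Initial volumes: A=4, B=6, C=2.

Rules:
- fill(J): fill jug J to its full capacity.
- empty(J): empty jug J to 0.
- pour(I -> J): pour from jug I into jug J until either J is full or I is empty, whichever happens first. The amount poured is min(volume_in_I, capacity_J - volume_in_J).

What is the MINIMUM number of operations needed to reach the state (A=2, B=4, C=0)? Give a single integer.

BFS from (A=4, B=6, C=2). One shortest path:
  1. empty(B) -> (A=4 B=0 C=2)
  2. pour(A -> B) -> (A=0 B=4 C=2)
  3. pour(C -> A) -> (A=2 B=4 C=0)
Reached target in 3 moves.

Answer: 3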